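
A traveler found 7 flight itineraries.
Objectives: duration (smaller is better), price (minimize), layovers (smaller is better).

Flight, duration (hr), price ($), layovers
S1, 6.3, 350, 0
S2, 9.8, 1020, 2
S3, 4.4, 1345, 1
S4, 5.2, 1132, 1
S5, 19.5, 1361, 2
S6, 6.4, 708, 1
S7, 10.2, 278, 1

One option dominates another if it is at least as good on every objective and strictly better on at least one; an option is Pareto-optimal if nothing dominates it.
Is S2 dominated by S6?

S6 vs S2: duration 6.4≤9.8, price 708≤1020, layovers 1≤2 — S6 is at least as good on every objective with at least one strict improvement.

Yes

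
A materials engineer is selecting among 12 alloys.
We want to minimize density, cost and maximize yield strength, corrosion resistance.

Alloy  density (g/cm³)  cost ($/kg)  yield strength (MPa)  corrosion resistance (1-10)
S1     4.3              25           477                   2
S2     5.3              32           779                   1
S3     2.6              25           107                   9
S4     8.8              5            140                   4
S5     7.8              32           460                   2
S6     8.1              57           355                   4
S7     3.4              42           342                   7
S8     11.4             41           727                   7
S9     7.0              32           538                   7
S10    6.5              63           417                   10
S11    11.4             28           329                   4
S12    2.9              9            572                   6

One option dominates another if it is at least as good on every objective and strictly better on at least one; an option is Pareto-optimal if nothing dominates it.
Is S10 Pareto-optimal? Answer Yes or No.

S1: worse on corrosion resistance (2 vs 10).
S2: worse on corrosion resistance (1 vs 10).
S3: worse on yield strength (107 vs 417).
S4: worse on density (8.8 vs 6.5).
S5: worse on density (7.8 vs 6.5).
S6: worse on density (8.1 vs 6.5).
S7: worse on yield strength (342 vs 417).
S8: worse on density (11.4 vs 6.5).
S9: worse on density (7.0 vs 6.5).
S11: worse on density (11.4 vs 6.5).
S12: worse on corrosion resistance (6 vs 10).
No option is at least as good as S10 on every objective and strictly better on one.

Yes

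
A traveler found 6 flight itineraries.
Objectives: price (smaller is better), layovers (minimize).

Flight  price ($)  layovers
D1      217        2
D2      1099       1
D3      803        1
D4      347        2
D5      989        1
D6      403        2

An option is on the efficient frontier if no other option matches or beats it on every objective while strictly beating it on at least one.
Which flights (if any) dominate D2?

D3, D5

D3: price 803≤1099, layovers 1≤1 — dominates D2.
D5: price 989≤1099, layovers 1≤1 — dominates D2.
Others (D1, D4, D6) are each worse than D2 on at least one objective.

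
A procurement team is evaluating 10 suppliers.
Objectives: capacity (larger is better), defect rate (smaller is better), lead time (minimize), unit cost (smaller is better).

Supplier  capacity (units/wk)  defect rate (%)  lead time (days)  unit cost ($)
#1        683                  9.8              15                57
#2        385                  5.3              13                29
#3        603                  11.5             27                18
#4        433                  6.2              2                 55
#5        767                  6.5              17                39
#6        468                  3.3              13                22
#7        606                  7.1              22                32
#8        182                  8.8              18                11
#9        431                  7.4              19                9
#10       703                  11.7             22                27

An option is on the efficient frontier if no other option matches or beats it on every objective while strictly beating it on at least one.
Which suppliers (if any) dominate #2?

#6

#6: capacity 468≥385, defect rate 3.3≤5.3, lead time 13≤13, unit cost 22≤29 — dominates #2.
Others (#1, #3, #4, #5, #7, #8, #9, #10) are each worse than #2 on at least one objective.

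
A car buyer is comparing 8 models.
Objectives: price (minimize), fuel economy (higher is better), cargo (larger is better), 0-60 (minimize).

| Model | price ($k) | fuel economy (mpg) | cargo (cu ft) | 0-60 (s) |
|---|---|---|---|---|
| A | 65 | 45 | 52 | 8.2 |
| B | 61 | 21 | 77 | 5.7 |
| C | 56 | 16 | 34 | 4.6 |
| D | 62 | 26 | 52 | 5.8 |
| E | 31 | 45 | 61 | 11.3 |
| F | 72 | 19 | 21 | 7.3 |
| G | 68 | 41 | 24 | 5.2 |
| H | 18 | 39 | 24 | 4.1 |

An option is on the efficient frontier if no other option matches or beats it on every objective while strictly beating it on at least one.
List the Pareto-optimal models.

A: not dominated.
B: not dominated (best cargo).
C: not dominated.
D: not dominated.
E: not dominated.
F: dominated by B (price 61≤72, fuel economy 21≥19, cargo 77≥21, 0-60 5.7≤7.3).
G: not dominated.
H: not dominated (best price).

A, B, C, D, E, G, H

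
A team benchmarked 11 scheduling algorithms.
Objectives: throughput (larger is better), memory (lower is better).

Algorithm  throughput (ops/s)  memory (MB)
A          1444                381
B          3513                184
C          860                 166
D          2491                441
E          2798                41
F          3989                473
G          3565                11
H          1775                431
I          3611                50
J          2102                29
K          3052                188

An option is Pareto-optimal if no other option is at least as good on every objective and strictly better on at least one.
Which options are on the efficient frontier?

F, G, I

A: dominated by B (throughput 3513≥1444, memory 184≤381).
B: dominated by G (throughput 3565≥3513, memory 11≤184).
C: dominated by E (throughput 2798≥860, memory 41≤166).
D: dominated by B (throughput 3513≥2491, memory 184≤441).
E: dominated by G (throughput 3565≥2798, memory 11≤41).
F: not dominated (best throughput).
G: not dominated (best memory).
H: dominated by B (throughput 3513≥1775, memory 184≤431).
I: not dominated.
J: dominated by G (throughput 3565≥2102, memory 11≤29).
K: dominated by B (throughput 3513≥3052, memory 184≤188).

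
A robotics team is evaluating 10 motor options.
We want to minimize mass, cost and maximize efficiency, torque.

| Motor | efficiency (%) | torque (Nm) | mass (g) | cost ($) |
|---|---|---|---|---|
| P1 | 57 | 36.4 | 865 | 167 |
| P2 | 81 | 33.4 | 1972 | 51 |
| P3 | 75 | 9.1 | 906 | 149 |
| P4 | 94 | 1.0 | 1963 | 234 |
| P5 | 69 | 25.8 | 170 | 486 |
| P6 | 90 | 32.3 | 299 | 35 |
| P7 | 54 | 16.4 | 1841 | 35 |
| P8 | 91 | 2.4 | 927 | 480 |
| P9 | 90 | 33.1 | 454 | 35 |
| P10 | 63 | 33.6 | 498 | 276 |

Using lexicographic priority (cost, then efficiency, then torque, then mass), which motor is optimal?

P9

First minimize cost: best is 35, kept {P6, P7, P9}.
Then maximize efficiency: best is 90, kept {P6, P9}.
Then maximize torque: best is 33.1, kept {P9}.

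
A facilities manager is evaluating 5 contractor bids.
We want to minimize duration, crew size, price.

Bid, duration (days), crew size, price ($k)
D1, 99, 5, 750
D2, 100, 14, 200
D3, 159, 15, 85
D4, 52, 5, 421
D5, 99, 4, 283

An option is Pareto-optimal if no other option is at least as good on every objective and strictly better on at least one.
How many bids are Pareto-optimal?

4

D1: dominated by D4 (duration 52≤99, crew size 5≤5, price 421≤750).
D2: not dominated.
D3: not dominated (best price).
D4: not dominated (best duration).
D5: not dominated (best crew size).
Pareto-optimal: D2, D3, D4, D5 → 4.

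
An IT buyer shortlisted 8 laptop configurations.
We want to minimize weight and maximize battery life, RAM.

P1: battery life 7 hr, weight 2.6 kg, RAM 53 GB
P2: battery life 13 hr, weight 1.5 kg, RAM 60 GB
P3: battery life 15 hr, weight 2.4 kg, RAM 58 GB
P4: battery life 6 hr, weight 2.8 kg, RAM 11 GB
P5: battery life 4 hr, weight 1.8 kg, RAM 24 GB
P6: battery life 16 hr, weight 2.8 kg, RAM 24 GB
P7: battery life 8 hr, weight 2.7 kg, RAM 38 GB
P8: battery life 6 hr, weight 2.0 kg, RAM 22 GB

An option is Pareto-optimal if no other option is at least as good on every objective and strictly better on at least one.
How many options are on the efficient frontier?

3

P1: dominated by P2 (battery life 13≥7, weight 1.5≤2.6, RAM 60≥53).
P2: not dominated (best weight).
P3: not dominated.
P4: dominated by P1 (battery life 7≥6, weight 2.6≤2.8, RAM 53≥11).
P5: dominated by P2 (battery life 13≥4, weight 1.5≤1.8, RAM 60≥24).
P6: not dominated (best battery life).
P7: dominated by P2 (battery life 13≥8, weight 1.5≤2.7, RAM 60≥38).
P8: dominated by P2 (battery life 13≥6, weight 1.5≤2.0, RAM 60≥22).
Pareto-optimal: P2, P3, P6 → 3.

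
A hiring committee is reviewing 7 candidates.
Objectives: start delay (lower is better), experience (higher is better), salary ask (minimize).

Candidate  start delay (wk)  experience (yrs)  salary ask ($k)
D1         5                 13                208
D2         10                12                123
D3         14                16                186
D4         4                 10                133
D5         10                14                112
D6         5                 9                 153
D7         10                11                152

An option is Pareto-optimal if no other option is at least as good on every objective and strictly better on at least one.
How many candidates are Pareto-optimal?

4

D1: not dominated.
D2: dominated by D5 (start delay 10≤10, experience 14≥12, salary ask 112≤123).
D3: not dominated (best experience).
D4: not dominated (best start delay).
D5: not dominated (best salary ask).
D6: dominated by D4 (start delay 4≤5, experience 10≥9, salary ask 133≤153).
D7: dominated by D2 (start delay 10≤10, experience 12≥11, salary ask 123≤152).
Pareto-optimal: D1, D3, D4, D5 → 4.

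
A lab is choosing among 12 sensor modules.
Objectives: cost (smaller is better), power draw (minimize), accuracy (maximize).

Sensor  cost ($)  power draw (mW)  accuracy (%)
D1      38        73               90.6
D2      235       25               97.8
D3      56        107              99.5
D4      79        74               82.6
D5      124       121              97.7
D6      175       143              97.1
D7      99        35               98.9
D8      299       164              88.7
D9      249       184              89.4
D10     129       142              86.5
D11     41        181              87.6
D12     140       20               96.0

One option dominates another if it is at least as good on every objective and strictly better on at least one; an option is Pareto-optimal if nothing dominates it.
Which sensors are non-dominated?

D1, D2, D3, D7, D12

D1: not dominated (best cost).
D2: not dominated.
D3: not dominated (best accuracy).
D4: dominated by D1 (cost 38≤79, power draw 73≤74, accuracy 90.6≥82.6).
D5: dominated by D3 (cost 56≤124, power draw 107≤121, accuracy 99.5≥97.7).
D6: dominated by D3 (cost 56≤175, power draw 107≤143, accuracy 99.5≥97.1).
D7: not dominated.
D8: dominated by D1 (cost 38≤299, power draw 73≤164, accuracy 90.6≥88.7).
D9: dominated by D1 (cost 38≤249, power draw 73≤184, accuracy 90.6≥89.4).
D10: dominated by D1 (cost 38≤129, power draw 73≤142, accuracy 90.6≥86.5).
D11: dominated by D1 (cost 38≤41, power draw 73≤181, accuracy 90.6≥87.6).
D12: not dominated (best power draw).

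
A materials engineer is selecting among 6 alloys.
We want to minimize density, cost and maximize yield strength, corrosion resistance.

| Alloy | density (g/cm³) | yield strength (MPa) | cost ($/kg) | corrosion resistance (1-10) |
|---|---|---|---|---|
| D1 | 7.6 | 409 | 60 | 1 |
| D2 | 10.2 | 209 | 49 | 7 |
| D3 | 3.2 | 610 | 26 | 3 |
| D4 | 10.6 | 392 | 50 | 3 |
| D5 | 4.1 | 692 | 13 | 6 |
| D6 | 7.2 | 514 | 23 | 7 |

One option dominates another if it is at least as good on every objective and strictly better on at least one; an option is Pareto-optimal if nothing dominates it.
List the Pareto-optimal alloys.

D1: dominated by D3 (density 3.2≤7.6, yield strength 610≥409, cost 26≤60, corrosion resistance 3≥1).
D2: dominated by D6 (density 7.2≤10.2, yield strength 514≥209, cost 23≤49, corrosion resistance 7≥7).
D3: not dominated (best density).
D4: dominated by D3 (density 3.2≤10.6, yield strength 610≥392, cost 26≤50, corrosion resistance 3≥3).
D5: not dominated (best yield strength).
D6: not dominated.

D3, D5, D6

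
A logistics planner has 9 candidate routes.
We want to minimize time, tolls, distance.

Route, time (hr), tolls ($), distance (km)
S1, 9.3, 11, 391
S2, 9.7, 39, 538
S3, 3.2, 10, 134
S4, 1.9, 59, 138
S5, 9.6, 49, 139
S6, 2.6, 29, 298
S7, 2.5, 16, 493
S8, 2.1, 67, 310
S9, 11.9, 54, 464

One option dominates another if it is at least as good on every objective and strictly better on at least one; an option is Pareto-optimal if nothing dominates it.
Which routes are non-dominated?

S1: dominated by S3 (time 3.2≤9.3, tolls 10≤11, distance 134≤391).
S2: dominated by S1 (time 9.3≤9.7, tolls 11≤39, distance 391≤538).
S3: not dominated (best tolls).
S4: not dominated (best time).
S5: dominated by S3 (time 3.2≤9.6, tolls 10≤49, distance 134≤139).
S6: not dominated.
S7: not dominated.
S8: dominated by S4 (time 1.9≤2.1, tolls 59≤67, distance 138≤310).
S9: dominated by S1 (time 9.3≤11.9, tolls 11≤54, distance 391≤464).

S3, S4, S6, S7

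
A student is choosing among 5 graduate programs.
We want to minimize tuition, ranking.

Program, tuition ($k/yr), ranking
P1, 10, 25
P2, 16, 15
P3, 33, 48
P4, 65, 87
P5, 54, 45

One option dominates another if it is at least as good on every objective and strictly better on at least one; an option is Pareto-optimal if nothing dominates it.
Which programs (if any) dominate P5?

P1, P2

P1: tuition 10≤54, ranking 25≤45 — dominates P5.
P2: tuition 16≤54, ranking 15≤45 — dominates P5.
Others (P3, P4) are each worse than P5 on at least one objective.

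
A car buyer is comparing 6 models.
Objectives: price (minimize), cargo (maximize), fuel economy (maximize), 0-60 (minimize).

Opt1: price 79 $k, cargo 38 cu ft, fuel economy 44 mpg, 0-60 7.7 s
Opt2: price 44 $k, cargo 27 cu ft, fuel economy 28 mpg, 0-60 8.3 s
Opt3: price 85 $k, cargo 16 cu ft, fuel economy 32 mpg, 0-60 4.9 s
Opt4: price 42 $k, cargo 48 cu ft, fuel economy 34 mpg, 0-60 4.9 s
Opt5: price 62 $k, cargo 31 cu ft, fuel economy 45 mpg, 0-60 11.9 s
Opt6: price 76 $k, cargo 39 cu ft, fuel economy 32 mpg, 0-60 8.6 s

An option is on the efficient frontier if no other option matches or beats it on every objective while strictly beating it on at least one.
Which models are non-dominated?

Opt1: not dominated.
Opt2: dominated by Opt4 (price 42≤44, cargo 48≥27, fuel economy 34≥28, 0-60 4.9≤8.3).
Opt3: dominated by Opt4 (price 42≤85, cargo 48≥16, fuel economy 34≥32, 0-60 4.9≤4.9).
Opt4: not dominated (best price).
Opt5: not dominated (best fuel economy).
Opt6: dominated by Opt4 (price 42≤76, cargo 48≥39, fuel economy 34≥32, 0-60 4.9≤8.6).

Opt1, Opt4, Opt5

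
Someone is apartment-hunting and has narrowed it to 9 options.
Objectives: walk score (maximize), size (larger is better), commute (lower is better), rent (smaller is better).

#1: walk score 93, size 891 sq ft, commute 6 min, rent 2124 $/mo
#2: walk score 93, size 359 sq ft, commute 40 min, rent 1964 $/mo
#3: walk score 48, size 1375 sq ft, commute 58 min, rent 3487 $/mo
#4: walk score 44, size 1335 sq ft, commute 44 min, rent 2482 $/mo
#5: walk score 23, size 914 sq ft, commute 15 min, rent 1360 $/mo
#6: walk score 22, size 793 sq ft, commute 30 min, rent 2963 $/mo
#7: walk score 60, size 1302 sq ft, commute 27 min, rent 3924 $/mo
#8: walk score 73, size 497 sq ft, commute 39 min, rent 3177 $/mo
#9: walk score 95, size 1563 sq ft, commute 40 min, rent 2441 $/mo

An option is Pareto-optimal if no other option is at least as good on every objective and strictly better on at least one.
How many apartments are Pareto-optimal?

#1: not dominated (best commute).
#2: not dominated.
#3: dominated by #9 (walk score 95≥48, size 1563≥1375, commute 40≤58, rent 2441≤3487).
#4: dominated by #9 (walk score 95≥44, size 1563≥1335, commute 40≤44, rent 2441≤2482).
#5: not dominated (best rent).
#6: dominated by #1 (walk score 93≥22, size 891≥793, commute 6≤30, rent 2124≤2963).
#7: not dominated.
#8: dominated by #1 (walk score 93≥73, size 891≥497, commute 6≤39, rent 2124≤3177).
#9: not dominated (best walk score).
Pareto-optimal: #1, #2, #5, #7, #9 → 5.

5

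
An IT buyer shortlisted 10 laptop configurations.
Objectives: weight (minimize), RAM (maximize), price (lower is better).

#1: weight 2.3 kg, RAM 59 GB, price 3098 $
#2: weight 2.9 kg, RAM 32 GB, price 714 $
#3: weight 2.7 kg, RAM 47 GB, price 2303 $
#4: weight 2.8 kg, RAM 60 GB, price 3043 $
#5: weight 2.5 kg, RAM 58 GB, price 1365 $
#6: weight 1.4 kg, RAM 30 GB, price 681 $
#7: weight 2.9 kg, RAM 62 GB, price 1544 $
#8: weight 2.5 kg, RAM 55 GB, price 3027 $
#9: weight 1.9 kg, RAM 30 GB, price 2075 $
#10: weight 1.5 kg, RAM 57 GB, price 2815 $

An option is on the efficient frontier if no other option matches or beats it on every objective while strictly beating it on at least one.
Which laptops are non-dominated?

#1, #2, #4, #5, #6, #7, #10

#1: not dominated.
#2: not dominated.
#3: dominated by #5 (weight 2.5≤2.7, RAM 58≥47, price 1365≤2303).
#4: not dominated.
#5: not dominated.
#6: not dominated (best weight).
#7: not dominated (best RAM).
#8: dominated by #5 (weight 2.5≤2.5, RAM 58≥55, price 1365≤3027).
#9: dominated by #6 (weight 1.4≤1.9, RAM 30≥30, price 681≤2075).
#10: not dominated.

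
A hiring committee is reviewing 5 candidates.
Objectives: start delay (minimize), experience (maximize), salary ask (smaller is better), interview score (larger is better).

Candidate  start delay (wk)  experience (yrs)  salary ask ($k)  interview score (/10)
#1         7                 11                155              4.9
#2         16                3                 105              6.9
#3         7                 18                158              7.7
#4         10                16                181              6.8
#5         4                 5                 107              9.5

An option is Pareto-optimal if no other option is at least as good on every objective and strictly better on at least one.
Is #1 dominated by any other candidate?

#2: worse on start delay (16 vs 7).
#3: worse on salary ask (158 vs 155).
#4: worse on start delay (10 vs 7).
#5: worse on experience (5 vs 11).
No option is at least as good as #1 on every objective and strictly better on one.

No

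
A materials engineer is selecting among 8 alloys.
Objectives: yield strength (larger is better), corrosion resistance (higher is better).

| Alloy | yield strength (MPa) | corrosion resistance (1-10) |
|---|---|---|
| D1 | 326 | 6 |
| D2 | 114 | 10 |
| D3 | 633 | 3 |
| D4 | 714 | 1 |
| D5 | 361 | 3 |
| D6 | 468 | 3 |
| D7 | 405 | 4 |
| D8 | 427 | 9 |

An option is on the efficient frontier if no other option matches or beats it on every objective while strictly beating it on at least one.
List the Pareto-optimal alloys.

D2, D3, D4, D8

D1: dominated by D8 (yield strength 427≥326, corrosion resistance 9≥6).
D2: not dominated (best corrosion resistance).
D3: not dominated.
D4: not dominated (best yield strength).
D5: dominated by D3 (yield strength 633≥361, corrosion resistance 3≥3).
D6: dominated by D3 (yield strength 633≥468, corrosion resistance 3≥3).
D7: dominated by D8 (yield strength 427≥405, corrosion resistance 9≥4).
D8: not dominated.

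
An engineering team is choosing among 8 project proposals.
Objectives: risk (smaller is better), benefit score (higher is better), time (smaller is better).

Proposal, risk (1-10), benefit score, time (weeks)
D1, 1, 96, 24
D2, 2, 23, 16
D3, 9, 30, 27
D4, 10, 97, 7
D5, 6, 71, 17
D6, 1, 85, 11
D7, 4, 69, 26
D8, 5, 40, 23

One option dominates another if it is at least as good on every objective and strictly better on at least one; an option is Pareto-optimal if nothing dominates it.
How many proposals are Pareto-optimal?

3

D1: not dominated.
D2: dominated by D6 (risk 1≤2, benefit score 85≥23, time 11≤16).
D3: dominated by D1 (risk 1≤9, benefit score 96≥30, time 24≤27).
D4: not dominated (best benefit score).
D5: dominated by D6 (risk 1≤6, benefit score 85≥71, time 11≤17).
D6: not dominated.
D7: dominated by D1 (risk 1≤4, benefit score 96≥69, time 24≤26).
D8: dominated by D6 (risk 1≤5, benefit score 85≥40, time 11≤23).
Pareto-optimal: D1, D4, D6 → 3.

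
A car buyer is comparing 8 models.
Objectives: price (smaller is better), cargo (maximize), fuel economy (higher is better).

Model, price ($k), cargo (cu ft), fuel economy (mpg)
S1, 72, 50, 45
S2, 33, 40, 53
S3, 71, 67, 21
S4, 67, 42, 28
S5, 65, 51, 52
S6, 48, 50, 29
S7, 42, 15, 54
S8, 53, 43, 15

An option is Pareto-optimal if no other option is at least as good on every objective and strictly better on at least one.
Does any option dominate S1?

S5 vs S1: price 65≤72, cargo 51≥50, fuel economy 52≥45 — S5 is at least as good on every objective and strictly better on at least one, so S5 dominates S1.

Yes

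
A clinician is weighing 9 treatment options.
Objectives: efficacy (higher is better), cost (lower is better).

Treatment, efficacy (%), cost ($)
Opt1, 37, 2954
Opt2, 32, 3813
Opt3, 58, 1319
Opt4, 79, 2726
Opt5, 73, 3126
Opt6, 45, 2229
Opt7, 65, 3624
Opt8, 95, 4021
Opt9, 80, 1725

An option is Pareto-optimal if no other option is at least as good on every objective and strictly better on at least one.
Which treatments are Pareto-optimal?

Opt1: dominated by Opt3 (efficacy 58≥37, cost 1319≤2954).
Opt2: dominated by Opt1 (efficacy 37≥32, cost 2954≤3813).
Opt3: not dominated (best cost).
Opt4: dominated by Opt9 (efficacy 80≥79, cost 1725≤2726).
Opt5: dominated by Opt4 (efficacy 79≥73, cost 2726≤3126).
Opt6: dominated by Opt3 (efficacy 58≥45, cost 1319≤2229).
Opt7: dominated by Opt4 (efficacy 79≥65, cost 2726≤3624).
Opt8: not dominated (best efficacy).
Opt9: not dominated.

Opt3, Opt8, Opt9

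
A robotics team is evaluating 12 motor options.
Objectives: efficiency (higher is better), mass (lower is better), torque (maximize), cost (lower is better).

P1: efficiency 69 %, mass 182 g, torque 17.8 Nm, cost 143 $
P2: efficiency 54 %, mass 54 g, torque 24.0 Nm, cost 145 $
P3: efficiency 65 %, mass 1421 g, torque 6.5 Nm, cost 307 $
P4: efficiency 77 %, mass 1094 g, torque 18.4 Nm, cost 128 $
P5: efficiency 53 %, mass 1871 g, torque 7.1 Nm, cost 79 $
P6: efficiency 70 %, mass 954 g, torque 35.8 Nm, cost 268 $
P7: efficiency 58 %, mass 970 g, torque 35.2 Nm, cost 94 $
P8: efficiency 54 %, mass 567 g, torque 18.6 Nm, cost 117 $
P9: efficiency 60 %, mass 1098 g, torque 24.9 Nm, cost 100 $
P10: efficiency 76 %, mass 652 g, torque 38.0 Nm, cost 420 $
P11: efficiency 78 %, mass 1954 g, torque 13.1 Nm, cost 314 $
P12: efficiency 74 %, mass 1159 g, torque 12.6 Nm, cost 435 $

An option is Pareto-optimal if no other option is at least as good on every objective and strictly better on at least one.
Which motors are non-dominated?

P1, P2, P4, P5, P6, P7, P8, P9, P10, P11

P1: not dominated.
P2: not dominated (best mass).
P3: dominated by P1 (efficiency 69≥65, mass 182≤1421, torque 17.8≥6.5, cost 143≤307).
P4: not dominated.
P5: not dominated (best cost).
P6: not dominated.
P7: not dominated.
P8: not dominated.
P9: not dominated.
P10: not dominated (best torque).
P11: not dominated (best efficiency).
P12: dominated by P4 (efficiency 77≥74, mass 1094≤1159, torque 18.4≥12.6, cost 128≤435).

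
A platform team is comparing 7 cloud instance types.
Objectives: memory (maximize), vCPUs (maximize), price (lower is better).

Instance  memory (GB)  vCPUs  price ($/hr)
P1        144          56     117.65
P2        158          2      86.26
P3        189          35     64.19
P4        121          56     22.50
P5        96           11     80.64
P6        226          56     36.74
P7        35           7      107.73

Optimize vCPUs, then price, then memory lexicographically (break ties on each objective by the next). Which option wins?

P4

First maximize vCPUs: best is 56, kept {P1, P4, P6}.
Then minimize price: best is 22.50, kept {P4}.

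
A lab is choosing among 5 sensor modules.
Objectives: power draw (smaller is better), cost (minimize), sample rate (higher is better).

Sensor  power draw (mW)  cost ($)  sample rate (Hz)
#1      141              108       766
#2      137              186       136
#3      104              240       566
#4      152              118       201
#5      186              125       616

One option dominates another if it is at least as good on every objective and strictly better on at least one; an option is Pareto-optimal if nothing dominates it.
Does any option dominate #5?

Yes

#1 vs #5: power draw 141≤186, cost 108≤125, sample rate 766≥616 — #1 is at least as good on every objective and strictly better on at least one, so #1 dominates #5.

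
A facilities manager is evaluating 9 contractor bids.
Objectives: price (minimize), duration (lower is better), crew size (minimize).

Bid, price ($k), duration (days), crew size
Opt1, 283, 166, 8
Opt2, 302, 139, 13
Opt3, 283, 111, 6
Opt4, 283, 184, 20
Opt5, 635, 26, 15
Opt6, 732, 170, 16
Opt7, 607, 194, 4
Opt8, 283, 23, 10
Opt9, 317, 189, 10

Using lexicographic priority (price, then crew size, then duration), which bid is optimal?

Opt3

First minimize price: best is 283, kept {Opt1, Opt3, Opt4, Opt8}.
Then minimize crew size: best is 6, kept {Opt3}.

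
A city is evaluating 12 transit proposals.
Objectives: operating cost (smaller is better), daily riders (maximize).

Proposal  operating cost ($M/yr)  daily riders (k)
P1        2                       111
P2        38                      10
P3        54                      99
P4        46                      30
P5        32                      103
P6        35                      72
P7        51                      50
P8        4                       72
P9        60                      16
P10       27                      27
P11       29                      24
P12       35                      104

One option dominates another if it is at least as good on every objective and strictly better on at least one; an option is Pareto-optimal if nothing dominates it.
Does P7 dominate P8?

P7 vs P8: P7 is worse on operating cost (51 vs 4), so it does not dominate P8.

No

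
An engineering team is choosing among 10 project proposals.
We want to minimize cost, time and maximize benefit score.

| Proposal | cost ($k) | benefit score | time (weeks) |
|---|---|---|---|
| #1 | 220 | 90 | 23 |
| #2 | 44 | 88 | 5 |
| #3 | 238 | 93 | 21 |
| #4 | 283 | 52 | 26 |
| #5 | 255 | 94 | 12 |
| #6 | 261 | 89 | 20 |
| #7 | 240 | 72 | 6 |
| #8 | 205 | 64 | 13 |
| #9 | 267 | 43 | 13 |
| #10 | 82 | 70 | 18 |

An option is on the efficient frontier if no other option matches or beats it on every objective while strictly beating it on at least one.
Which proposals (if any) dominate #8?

#2: cost 44≤205, benefit score 88≥64, time 5≤13 — dominates #8.
Others (#1, #3, #4, #5, #6, #7, #9, #10) are each worse than #8 on at least one objective.

#2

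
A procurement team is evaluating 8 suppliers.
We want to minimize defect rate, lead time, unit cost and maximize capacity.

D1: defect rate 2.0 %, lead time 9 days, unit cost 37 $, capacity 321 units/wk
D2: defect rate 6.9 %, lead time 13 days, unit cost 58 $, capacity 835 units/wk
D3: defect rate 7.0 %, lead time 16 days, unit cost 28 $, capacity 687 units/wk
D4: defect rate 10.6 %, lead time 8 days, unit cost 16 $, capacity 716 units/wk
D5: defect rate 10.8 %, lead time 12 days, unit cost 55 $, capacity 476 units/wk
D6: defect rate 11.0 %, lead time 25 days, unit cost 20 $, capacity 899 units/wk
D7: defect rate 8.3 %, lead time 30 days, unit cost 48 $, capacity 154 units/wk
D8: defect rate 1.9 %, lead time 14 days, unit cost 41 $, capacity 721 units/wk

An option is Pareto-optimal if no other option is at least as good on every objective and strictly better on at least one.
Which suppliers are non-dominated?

D1: not dominated.
D2: not dominated.
D3: not dominated.
D4: not dominated (best lead time).
D5: dominated by D4 (defect rate 10.6≤10.8, lead time 8≤12, unit cost 16≤55, capacity 716≥476).
D6: not dominated (best capacity).
D7: dominated by D1 (defect rate 2.0≤8.3, lead time 9≤30, unit cost 37≤48, capacity 321≥154).
D8: not dominated (best defect rate).

D1, D2, D3, D4, D6, D8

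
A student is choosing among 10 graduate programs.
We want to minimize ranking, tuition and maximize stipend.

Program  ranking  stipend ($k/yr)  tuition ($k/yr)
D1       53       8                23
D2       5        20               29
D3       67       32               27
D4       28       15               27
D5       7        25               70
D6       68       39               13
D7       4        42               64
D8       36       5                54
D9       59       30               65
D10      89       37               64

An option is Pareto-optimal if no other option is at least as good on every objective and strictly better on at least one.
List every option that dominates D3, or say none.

none

D1: worse on stipend (8 vs 32).
D2: worse on stipend (20 vs 32).
D4: worse on stipend (15 vs 32).
D5: worse on stipend (25 vs 32).
D6: worse on ranking (68 vs 67).
D7: worse on tuition (64 vs 27).
D8: worse on stipend (5 vs 32).
D9: worse on stipend (30 vs 32).
D10: worse on ranking (89 vs 67).
No option dominates D3.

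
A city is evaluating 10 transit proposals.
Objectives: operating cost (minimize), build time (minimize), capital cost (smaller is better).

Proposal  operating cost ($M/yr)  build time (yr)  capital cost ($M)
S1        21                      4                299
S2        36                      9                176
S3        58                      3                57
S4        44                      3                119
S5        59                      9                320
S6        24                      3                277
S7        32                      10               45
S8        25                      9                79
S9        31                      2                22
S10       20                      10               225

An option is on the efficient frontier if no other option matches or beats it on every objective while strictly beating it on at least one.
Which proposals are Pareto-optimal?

S1, S6, S8, S9, S10

S1: not dominated.
S2: dominated by S8 (operating cost 25≤36, build time 9≤9, capital cost 79≤176).
S3: dominated by S9 (operating cost 31≤58, build time 2≤3, capital cost 22≤57).
S4: dominated by S9 (operating cost 31≤44, build time 2≤3, capital cost 22≤119).
S5: dominated by S1 (operating cost 21≤59, build time 4≤9, capital cost 299≤320).
S6: not dominated.
S7: dominated by S9 (operating cost 31≤32, build time 2≤10, capital cost 22≤45).
S8: not dominated.
S9: not dominated (best build time).
S10: not dominated (best operating cost).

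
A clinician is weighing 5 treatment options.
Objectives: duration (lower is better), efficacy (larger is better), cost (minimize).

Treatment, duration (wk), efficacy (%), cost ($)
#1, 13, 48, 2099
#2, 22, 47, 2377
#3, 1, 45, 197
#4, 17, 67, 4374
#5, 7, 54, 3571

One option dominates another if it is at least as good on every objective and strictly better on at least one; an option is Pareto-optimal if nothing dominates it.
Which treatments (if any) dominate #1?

none

#2: worse on duration (22 vs 13).
#3: worse on efficacy (45 vs 48).
#4: worse on duration (17 vs 13).
#5: worse on cost (3571 vs 2099).
No option dominates #1.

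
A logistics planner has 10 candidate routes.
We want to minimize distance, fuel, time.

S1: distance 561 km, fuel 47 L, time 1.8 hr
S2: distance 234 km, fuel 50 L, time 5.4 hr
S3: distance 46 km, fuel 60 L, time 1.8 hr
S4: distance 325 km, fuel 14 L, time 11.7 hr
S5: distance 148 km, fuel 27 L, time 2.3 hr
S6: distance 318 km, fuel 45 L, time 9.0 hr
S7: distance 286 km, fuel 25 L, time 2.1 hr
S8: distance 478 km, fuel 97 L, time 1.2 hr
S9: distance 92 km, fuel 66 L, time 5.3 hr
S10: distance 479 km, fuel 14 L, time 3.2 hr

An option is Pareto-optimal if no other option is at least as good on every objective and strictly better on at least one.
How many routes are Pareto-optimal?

7

S1: not dominated.
S2: dominated by S5 (distance 148≤234, fuel 27≤50, time 2.3≤5.4).
S3: not dominated (best distance).
S4: not dominated.
S5: not dominated.
S6: dominated by S5 (distance 148≤318, fuel 27≤45, time 2.3≤9.0).
S7: not dominated.
S8: not dominated (best time).
S9: dominated by S3 (distance 46≤92, fuel 60≤66, time 1.8≤5.3).
S10: not dominated.
Pareto-optimal: S1, S3, S4, S5, S7, S8, S10 → 7.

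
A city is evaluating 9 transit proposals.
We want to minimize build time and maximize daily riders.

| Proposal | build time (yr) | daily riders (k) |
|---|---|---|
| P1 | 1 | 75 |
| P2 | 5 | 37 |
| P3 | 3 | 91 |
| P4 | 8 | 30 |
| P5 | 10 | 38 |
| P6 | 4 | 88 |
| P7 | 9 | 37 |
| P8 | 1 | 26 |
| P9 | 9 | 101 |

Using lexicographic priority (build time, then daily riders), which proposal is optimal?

P1

First minimize build time: best is 1, kept {P1, P8}.
Then maximize daily riders: best is 75, kept {P1}.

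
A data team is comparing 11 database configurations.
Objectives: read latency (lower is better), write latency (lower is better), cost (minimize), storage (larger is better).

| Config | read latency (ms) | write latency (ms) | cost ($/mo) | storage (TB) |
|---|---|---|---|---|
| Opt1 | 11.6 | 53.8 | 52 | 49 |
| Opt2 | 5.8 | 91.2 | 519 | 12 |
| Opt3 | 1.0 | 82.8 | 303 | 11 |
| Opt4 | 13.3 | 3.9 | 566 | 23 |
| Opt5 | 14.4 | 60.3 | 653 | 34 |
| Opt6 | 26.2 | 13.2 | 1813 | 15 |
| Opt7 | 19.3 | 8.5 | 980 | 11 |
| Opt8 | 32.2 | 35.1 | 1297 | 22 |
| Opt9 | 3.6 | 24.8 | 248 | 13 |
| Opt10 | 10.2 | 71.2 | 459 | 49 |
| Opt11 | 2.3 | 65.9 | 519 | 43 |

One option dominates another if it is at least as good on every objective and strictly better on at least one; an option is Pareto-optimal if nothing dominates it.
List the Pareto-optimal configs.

Opt1: not dominated (best cost).
Opt2: dominated by Opt9 (read latency 3.6≤5.8, write latency 24.8≤91.2, cost 248≤519, storage 13≥12).
Opt3: not dominated (best read latency).
Opt4: not dominated (best write latency).
Opt5: dominated by Opt1 (read latency 11.6≤14.4, write latency 53.8≤60.3, cost 52≤653, storage 49≥34).
Opt6: dominated by Opt4 (read latency 13.3≤26.2, write latency 3.9≤13.2, cost 566≤1813, storage 23≥15).
Opt7: dominated by Opt4 (read latency 13.3≤19.3, write latency 3.9≤8.5, cost 566≤980, storage 23≥11).
Opt8: dominated by Opt4 (read latency 13.3≤32.2, write latency 3.9≤35.1, cost 566≤1297, storage 23≥22).
Opt9: not dominated.
Opt10: not dominated.
Opt11: not dominated.

Opt1, Opt3, Opt4, Opt9, Opt10, Opt11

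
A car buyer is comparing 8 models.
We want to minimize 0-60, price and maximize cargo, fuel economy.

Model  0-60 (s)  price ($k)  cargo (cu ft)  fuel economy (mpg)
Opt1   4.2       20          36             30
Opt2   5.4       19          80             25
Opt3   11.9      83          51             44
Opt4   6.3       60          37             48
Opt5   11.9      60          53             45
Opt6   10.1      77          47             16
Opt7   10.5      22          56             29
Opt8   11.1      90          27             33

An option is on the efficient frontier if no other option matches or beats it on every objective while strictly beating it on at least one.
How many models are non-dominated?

Opt1: not dominated (best 0-60).
Opt2: not dominated (best price).
Opt3: dominated by Opt5 (0-60 11.9≤11.9, price 60≤83, cargo 53≥51, fuel economy 45≥44).
Opt4: not dominated (best fuel economy).
Opt5: not dominated.
Opt6: dominated by Opt2 (0-60 5.4≤10.1, price 19≤77, cargo 80≥47, fuel economy 25≥16).
Opt7: not dominated.
Opt8: dominated by Opt4 (0-60 6.3≤11.1, price 60≤90, cargo 37≥27, fuel economy 48≥33).
Pareto-optimal: Opt1, Opt2, Opt4, Opt5, Opt7 → 5.

5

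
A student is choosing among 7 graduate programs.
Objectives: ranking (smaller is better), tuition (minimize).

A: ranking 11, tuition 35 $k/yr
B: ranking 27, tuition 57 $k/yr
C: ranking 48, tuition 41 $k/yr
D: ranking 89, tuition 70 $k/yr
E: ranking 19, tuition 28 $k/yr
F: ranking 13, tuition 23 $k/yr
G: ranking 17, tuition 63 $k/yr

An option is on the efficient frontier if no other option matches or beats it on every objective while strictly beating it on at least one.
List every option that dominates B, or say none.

A, E, F

A: ranking 11≤27, tuition 35≤57 — dominates B.
E: ranking 19≤27, tuition 28≤57 — dominates B.
F: ranking 13≤27, tuition 23≤57 — dominates B.
Others (C, D, G) are each worse than B on at least one objective.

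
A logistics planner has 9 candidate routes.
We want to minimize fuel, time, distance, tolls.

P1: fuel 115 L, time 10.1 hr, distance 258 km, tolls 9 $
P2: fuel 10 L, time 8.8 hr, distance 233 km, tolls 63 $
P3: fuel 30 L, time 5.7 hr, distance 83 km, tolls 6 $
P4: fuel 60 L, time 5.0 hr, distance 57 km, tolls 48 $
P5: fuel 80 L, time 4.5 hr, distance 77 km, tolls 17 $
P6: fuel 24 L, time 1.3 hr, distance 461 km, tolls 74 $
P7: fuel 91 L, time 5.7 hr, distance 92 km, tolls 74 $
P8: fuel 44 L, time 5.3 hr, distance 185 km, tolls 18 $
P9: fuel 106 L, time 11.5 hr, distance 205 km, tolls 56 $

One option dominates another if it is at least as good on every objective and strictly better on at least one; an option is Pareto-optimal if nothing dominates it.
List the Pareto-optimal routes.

P1: dominated by P3 (fuel 30≤115, time 5.7≤10.1, distance 83≤258, tolls 6≤9).
P2: not dominated (best fuel).
P3: not dominated (best tolls).
P4: not dominated (best distance).
P5: not dominated.
P6: not dominated (best time).
P7: dominated by P3 (fuel 30≤91, time 5.7≤5.7, distance 83≤92, tolls 6≤74).
P8: not dominated.
P9: dominated by P3 (fuel 30≤106, time 5.7≤11.5, distance 83≤205, tolls 6≤56).

P2, P3, P4, P5, P6, P8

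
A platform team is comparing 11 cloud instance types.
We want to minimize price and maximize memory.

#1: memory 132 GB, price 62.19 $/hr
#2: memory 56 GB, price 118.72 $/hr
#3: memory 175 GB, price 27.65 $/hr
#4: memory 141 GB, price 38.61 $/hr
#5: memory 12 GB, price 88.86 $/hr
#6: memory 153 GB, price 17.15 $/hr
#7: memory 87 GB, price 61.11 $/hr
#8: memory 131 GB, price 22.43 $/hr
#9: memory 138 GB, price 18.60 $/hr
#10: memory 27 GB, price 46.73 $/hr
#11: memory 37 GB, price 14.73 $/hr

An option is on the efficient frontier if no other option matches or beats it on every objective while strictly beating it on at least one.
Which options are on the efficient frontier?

#3, #6, #11

#1: dominated by #3 (memory 175≥132, price 27.65≤62.19).
#2: dominated by #1 (memory 132≥56, price 62.19≤118.72).
#3: not dominated (best memory).
#4: dominated by #3 (memory 175≥141, price 27.65≤38.61).
#5: dominated by #1 (memory 132≥12, price 62.19≤88.86).
#6: not dominated.
#7: dominated by #3 (memory 175≥87, price 27.65≤61.11).
#8: dominated by #6 (memory 153≥131, price 17.15≤22.43).
#9: dominated by #6 (memory 153≥138, price 17.15≤18.60).
#10: dominated by #3 (memory 175≥27, price 27.65≤46.73).
#11: not dominated (best price).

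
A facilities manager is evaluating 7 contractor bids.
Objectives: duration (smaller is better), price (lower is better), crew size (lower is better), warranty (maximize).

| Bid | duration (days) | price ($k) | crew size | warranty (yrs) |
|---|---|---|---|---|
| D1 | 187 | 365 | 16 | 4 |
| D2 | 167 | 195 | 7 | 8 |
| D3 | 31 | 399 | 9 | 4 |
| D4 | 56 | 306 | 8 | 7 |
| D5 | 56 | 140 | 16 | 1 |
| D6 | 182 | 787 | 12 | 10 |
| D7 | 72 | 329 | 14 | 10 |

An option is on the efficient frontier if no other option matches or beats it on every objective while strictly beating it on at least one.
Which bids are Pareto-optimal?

D2, D3, D4, D5, D6, D7

D1: dominated by D2 (duration 167≤187, price 195≤365, crew size 7≤16, warranty 8≥4).
D2: not dominated (best crew size).
D3: not dominated (best duration).
D4: not dominated.
D5: not dominated (best price).
D6: not dominated.
D7: not dominated.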